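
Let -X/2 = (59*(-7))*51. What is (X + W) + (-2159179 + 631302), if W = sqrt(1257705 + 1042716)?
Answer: -1485751 + sqrt(2300421) ≈ -1.4842e+6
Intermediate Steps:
W = sqrt(2300421) ≈ 1516.7
X = 42126 (X = -2*59*(-7)*51 = -(-826)*51 = -2*(-21063) = 42126)
(X + W) + (-2159179 + 631302) = (42126 + sqrt(2300421)) + (-2159179 + 631302) = (42126 + sqrt(2300421)) - 1527877 = -1485751 + sqrt(2300421)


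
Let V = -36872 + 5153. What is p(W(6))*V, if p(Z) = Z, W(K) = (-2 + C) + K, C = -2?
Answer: -63438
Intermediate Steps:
W(K) = -4 + K (W(K) = (-2 - 2) + K = -4 + K)
V = -31719
p(W(6))*V = (-4 + 6)*(-31719) = 2*(-31719) = -63438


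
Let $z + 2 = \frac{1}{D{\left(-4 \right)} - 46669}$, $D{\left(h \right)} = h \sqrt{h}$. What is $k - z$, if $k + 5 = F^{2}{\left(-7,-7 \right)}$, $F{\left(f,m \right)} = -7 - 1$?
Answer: $\frac{132857779794}{2177995625} - \frac{8 i}{2177995625} \approx 61.0 - 3.6731 \cdot 10^{-9} i$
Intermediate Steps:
$D{\left(h \right)} = h^{\frac{3}{2}}$
$F{\left(f,m \right)} = -8$
$k = 59$ ($k = -5 + \left(-8\right)^{2} = -5 + 64 = 59$)
$z = -2 + \frac{-46669 + 8 i}{2177995625}$ ($z = -2 + \frac{1}{\left(-4\right)^{\frac{3}{2}} - 46669} = -2 + \frac{1}{- 8 i - 46669} = -2 + \frac{1}{-46669 - 8 i} = -2 + \frac{-46669 + 8 i}{2177995625} \approx -2.0 + 3.6731 \cdot 10^{-9} i$)
$k - z = 59 - \left(- \frac{4356037919}{2177995625} + \frac{8 i}{2177995625}\right) = 59 + \left(\frac{4356037919}{2177995625} - \frac{8 i}{2177995625}\right) = \frac{132857779794}{2177995625} - \frac{8 i}{2177995625}$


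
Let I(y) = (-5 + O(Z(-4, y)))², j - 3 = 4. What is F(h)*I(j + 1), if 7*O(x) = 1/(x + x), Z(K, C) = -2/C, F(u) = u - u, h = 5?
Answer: 0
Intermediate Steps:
j = 7 (j = 3 + 4 = 7)
F(u) = 0
O(x) = 1/(14*x) (O(x) = 1/(7*(x + x)) = 1/(7*((2*x))) = (1/(2*x))/7 = 1/(14*x))
I(y) = (-5 - y/28)² (I(y) = (-5 + 1/(14*((-2/y))))² = (-5 + (-y/2)/14)² = (-5 - y/28)²)
F(h)*I(j + 1) = 0*((140 + (7 + 1))²/784) = 0*((140 + 8)²/784) = 0*((1/784)*148²) = 0*((1/784)*21904) = 0*(1369/49) = 0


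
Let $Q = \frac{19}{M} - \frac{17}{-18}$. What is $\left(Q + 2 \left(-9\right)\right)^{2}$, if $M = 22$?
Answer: $\frac{2569609}{9801} \approx 262.18$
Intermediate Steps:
$Q = \frac{179}{99}$ ($Q = \frac{19}{22} - \frac{17}{-18} = 19 \cdot \frac{1}{22} - - \frac{17}{18} = \frac{19}{22} + \frac{17}{18} = \frac{179}{99} \approx 1.8081$)
$\left(Q + 2 \left(-9\right)\right)^{2} = \left(\frac{179}{99} + 2 \left(-9\right)\right)^{2} = \left(\frac{179}{99} - 18\right)^{2} = \left(- \frac{1603}{99}\right)^{2} = \frac{2569609}{9801}$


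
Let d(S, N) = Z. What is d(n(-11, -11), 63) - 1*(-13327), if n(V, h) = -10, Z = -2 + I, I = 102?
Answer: 13427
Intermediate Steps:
Z = 100 (Z = -2 + 102 = 100)
d(S, N) = 100
d(n(-11, -11), 63) - 1*(-13327) = 100 - 1*(-13327) = 100 + 13327 = 13427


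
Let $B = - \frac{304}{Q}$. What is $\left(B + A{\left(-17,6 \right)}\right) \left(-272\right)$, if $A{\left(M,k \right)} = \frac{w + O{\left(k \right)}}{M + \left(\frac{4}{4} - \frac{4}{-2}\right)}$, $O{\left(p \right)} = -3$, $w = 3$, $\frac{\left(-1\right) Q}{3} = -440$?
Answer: $\frac{10336}{165} \approx 62.642$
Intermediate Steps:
$Q = 1320$ ($Q = \left(-3\right) \left(-440\right) = 1320$)
$B = - \frac{38}{165}$ ($B = - \frac{304}{1320} = \left(-304\right) \frac{1}{1320} = - \frac{38}{165} \approx -0.2303$)
$A{\left(M,k \right)} = 0$ ($A{\left(M,k \right)} = \frac{3 - 3}{M + \left(\frac{4}{4} - \frac{4}{-2}\right)} = \frac{0}{M + \left(4 \cdot \frac{1}{4} - -2\right)} = \frac{0}{M + \left(1 + 2\right)} = \frac{0}{M + 3} = \frac{0}{3 + M} = 0$)
$\left(B + A{\left(-17,6 \right)}\right) \left(-272\right) = \left(- \frac{38}{165} + 0\right) \left(-272\right) = \left(- \frac{38}{165}\right) \left(-272\right) = \frac{10336}{165}$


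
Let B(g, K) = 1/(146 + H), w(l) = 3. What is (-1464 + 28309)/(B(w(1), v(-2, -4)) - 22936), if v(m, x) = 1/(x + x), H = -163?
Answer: -456365/389913 ≈ -1.1704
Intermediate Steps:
v(m, x) = 1/(2*x)
B(g, K) = -1/17 (B(g, K) = 1/(146 - 163) = 1/(-17) = -1/17)
(-1464 + 28309)/(B(w(1), v(-2, -4)) - 22936) = (-1464 + 28309)/(-1/17 - 22936) = 26845/(-389913/17) = 26845*(-17/389913) = -456365/389913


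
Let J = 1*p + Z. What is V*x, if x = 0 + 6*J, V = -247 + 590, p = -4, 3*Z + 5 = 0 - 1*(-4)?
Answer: -8918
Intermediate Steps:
Z = -⅓ (Z = -5/3 + (0 - 1*(-4))/3 = -5/3 + (0 + 4)/3 = -5/3 + (⅓)*4 = -5/3 + 4/3 = -⅓ ≈ -0.33333)
V = 343
J = -13/3 (J = 1*(-4) - ⅓ = -4 - ⅓ = -13/3 ≈ -4.3333)
x = -26 (x = 0 + 6*(-13/3) = 0 - 26 = -26)
V*x = 343*(-26) = -8918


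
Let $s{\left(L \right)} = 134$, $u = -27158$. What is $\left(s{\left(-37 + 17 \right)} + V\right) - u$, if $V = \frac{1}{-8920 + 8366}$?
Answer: $\frac{15119767}{554} \approx 27292.0$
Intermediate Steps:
$V = - \frac{1}{554}$ ($V = \frac{1}{-554} = - \frac{1}{554} \approx -0.0018051$)
$\left(s{\left(-37 + 17 \right)} + V\right) - u = \left(134 - \frac{1}{554}\right) - -27158 = \frac{74235}{554} + 27158 = \frac{15119767}{554}$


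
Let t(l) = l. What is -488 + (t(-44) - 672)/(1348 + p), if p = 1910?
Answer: -795310/1629 ≈ -488.22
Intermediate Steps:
-488 + (t(-44) - 672)/(1348 + p) = -488 + (-44 - 672)/(1348 + 1910) = -488 - 716/3258 = -488 - 716*1/3258 = -488 - 358/1629 = -795310/1629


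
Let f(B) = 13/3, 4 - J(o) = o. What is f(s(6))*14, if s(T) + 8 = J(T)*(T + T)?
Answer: 182/3 ≈ 60.667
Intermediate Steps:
J(o) = 4 - o
s(T) = -8 + 2*T*(4 - T) (s(T) = -8 + (4 - T)*(T + T) = -8 + (4 - T)*(2*T) = -8 + 2*T*(4 - T))
f(B) = 13/3 (f(B) = 13*(⅓) = 13/3)
f(s(6))*14 = (13/3)*14 = 182/3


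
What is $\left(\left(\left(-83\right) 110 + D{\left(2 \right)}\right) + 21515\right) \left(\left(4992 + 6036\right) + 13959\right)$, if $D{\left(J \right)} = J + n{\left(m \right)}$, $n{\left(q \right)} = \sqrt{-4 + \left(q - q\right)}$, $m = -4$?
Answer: $309513969 + 49974 i \approx 3.0951 \cdot 10^{8} + 49974.0 i$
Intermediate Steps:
$n{\left(q \right)} = 2 i$ ($n{\left(q \right)} = \sqrt{-4 + 0} = \sqrt{-4} = 2 i$)
$D{\left(J \right)} = J + 2 i$
$\left(\left(\left(-83\right) 110 + D{\left(2 \right)}\right) + 21515\right) \left(\left(4992 + 6036\right) + 13959\right) = \left(\left(\left(-83\right) 110 + \left(2 + 2 i\right)\right) + 21515\right) \left(\left(4992 + 6036\right) + 13959\right) = \left(\left(-9130 + \left(2 + 2 i\right)\right) + 21515\right) \left(11028 + 13959\right) = \left(\left(-9128 + 2 i\right) + 21515\right) 24987 = \left(12387 + 2 i\right) 24987 = 309513969 + 49974 i$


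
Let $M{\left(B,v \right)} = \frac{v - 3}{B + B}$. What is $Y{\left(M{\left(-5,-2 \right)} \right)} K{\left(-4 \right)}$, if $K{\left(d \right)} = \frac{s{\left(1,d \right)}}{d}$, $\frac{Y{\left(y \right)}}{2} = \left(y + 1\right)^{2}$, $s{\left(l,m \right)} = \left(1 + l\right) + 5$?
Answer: $- \frac{63}{8} \approx -7.875$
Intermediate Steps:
$M{\left(B,v \right)} = \frac{-3 + v}{2 B}$
$s{\left(l,m \right)} = 6 + l$
$Y{\left(y \right)} = 2 \left(1 + y\right)^{2}$ ($Y{\left(y \right)} = 2 \left(y + 1\right)^{2} = 2 \left(1 + y\right)^{2}$)
$K{\left(d \right)} = \frac{7}{d}$ ($K{\left(d \right)} = \frac{6 + 1}{d} = \frac{7}{d}$)
$Y{\left(M{\left(-5,-2 \right)} \right)} K{\left(-4 \right)} = 2 \left(1 + \frac{-3 - 2}{2 \left(-5\right)}\right)^{2} \frac{7}{-4} = 2 \left(1 + \frac{1}{2} \left(- \frac{1}{5}\right) \left(-5\right)\right)^{2} \cdot 7 \left(- \frac{1}{4}\right) = 2 \left(1 + \frac{1}{2}\right)^{2} \left(- \frac{7}{4}\right) = 2 \left(\frac{3}{2}\right)^{2} \left(- \frac{7}{4}\right) = 2 \cdot \frac{9}{4} \left(- \frac{7}{4}\right) = \frac{9}{2} \left(- \frac{7}{4}\right) = - \frac{63}{8}$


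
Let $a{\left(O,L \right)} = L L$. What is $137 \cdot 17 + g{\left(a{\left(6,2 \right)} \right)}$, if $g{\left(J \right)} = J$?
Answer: $2333$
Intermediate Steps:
$a{\left(O,L \right)} = L^{2}$
$137 \cdot 17 + g{\left(a{\left(6,2 \right)} \right)} = 137 \cdot 17 + 2^{2} = 2329 + 4 = 2333$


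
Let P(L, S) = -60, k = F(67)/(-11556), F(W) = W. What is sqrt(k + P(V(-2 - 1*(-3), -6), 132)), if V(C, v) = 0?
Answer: I*sqrt(222590067)/1926 ≈ 7.7463*I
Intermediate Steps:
k = -67/11556 (k = 67/(-11556) = 67*(-1/11556) = -67/11556 ≈ -0.0057979)
sqrt(k + P(V(-2 - 1*(-3), -6), 132)) = sqrt(-67/11556 - 60) = sqrt(-693427/11556) = I*sqrt(222590067)/1926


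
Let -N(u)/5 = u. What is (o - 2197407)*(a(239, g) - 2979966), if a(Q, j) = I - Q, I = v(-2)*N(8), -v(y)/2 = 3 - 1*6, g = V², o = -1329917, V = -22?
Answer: 10512995179180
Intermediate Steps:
N(u) = -5*u
g = 484 (g = (-22)² = 484)
v(y) = 6 (v(y) = -2*(3 - 1*6) = -2*(3 - 6) = -2*(-3) = 6)
I = -240 (I = 6*(-5*8) = 6*(-40) = -240)
a(Q, j) = -240 - Q
(o - 2197407)*(a(239, g) - 2979966) = (-1329917 - 2197407)*((-240 - 1*239) - 2979966) = -3527324*((-240 - 239) - 2979966) = -3527324*(-479 - 2979966) = -3527324*(-2980445) = 10512995179180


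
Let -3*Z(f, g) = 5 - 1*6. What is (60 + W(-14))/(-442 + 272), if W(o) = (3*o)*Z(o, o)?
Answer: -23/85 ≈ -0.27059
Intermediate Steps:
Z(f, g) = ⅓ (Z(f, g) = -(5 - 1*6)/3 = -(5 - 6)/3 = -⅓*(-1) = ⅓)
W(o) = o (W(o) = (3*o)*(⅓) = o)
(60 + W(-14))/(-442 + 272) = (60 - 14)/(-442 + 272) = 46/(-170) = -1/170*46 = -23/85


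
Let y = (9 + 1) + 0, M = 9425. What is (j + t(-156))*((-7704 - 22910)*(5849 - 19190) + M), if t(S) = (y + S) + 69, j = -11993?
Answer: -4929759743930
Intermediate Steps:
y = 10 (y = 10 + 0 = 10)
t(S) = 79 + S (t(S) = (10 + S) + 69 = 79 + S)
(j + t(-156))*((-7704 - 22910)*(5849 - 19190) + M) = (-11993 + (79 - 156))*((-7704 - 22910)*(5849 - 19190) + 9425) = (-11993 - 77)*(-30614*(-13341) + 9425) = -12070*(408421374 + 9425) = -12070*408430799 = -4929759743930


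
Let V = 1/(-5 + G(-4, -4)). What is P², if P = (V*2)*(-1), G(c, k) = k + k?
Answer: 4/169 ≈ 0.023669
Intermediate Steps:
G(c, k) = 2*k
V = -1/13 (V = 1/(-5 + 2*(-4)) = 1/(-5 - 8) = 1/(-13) = -1/13 ≈ -0.076923)
P = 2/13 (P = -1/13*2*(-1) = -2/13*(-1) = 2/13 ≈ 0.15385)
P² = (2/13)² = 4/169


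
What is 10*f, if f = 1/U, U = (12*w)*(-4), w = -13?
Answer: 5/312 ≈ 0.016026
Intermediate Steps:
U = 624 (U = (12*(-13))*(-4) = -156*(-4) = 624)
f = 1/624 ≈ 0.0016026
10*f = 10*(1/624) = 5/312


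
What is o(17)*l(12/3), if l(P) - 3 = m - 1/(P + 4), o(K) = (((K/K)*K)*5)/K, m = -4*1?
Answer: -45/8 ≈ -5.6250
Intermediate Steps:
m = -4
o(K) = 5 (o(K) = ((1*K)*5)/K = (K*5)/K = (5*K)/K = 5)
l(P) = -1 - 1/(4 + P) (l(P) = 3 + (-4 - 1/(P + 4)) = 3 + (-4 - 1/(4 + P)) = -1 - 1/(4 + P))
o(17)*l(12/3) = 5*((-5 - 12/3)/(4 + 12/3)) = 5*((-5 - 12/3)/(4 + 12*(1/3))) = 5*((-5 - 1*4)/(4 + 4)) = 5*((-5 - 4)/8) = 5*((1/8)*(-9)) = 5*(-9/8) = -45/8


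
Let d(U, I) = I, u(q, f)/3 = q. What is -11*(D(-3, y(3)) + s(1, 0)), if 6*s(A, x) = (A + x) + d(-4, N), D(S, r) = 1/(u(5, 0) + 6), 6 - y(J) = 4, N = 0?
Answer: -33/14 ≈ -2.3571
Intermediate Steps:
u(q, f) = 3*q
y(J) = 2 (y(J) = 6 - 1*4 = 6 - 4 = 2)
D(S, r) = 1/21 (D(S, r) = 1/(3*5 + 6) = 1/(15 + 6) = 1/21)
s(A, x) = A/6 + x/6 (s(A, x) = ((A + x) + 0)/6 = (A + x)/6 = A/6 + x/6)
-11*(D(-3, y(3)) + s(1, 0)) = -11*(1/21 + ((⅙)*1 + (⅙)*0)) = -11*(1/21 + (⅙ + 0)) = -11*(1/21 + ⅙) = -11*3/14 = -33/14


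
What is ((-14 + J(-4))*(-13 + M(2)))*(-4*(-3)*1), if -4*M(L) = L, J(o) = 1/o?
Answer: 4617/2 ≈ 2308.5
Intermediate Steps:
M(L) = -L/4
((-14 + J(-4))*(-13 + M(2)))*(-4*(-3)*1) = ((-14 + 1/(-4))*(-13 - 1/4*2))*(-4*(-3)*1) = ((-14 - 1/4)*(-13 - 1/2))*(12*1) = -57/4*(-27/2)*12 = (1539/8)*12 = 4617/2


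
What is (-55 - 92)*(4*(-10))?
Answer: 5880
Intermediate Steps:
(-55 - 92)*(4*(-10)) = -147*(-40) = 5880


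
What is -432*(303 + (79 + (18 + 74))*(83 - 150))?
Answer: 4818528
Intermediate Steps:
-432*(303 + (79 + (18 + 74))*(83 - 150)) = -432*(303 + (79 + 92)*(-67)) = -432*(303 + 171*(-67)) = -432*(303 - 11457) = -432*(-11154) = 4818528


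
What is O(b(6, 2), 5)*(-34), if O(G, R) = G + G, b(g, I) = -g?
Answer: 408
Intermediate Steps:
O(G, R) = 2*G
O(b(6, 2), 5)*(-34) = (2*(-1*6))*(-34) = (2*(-6))*(-34) = -12*(-34) = 408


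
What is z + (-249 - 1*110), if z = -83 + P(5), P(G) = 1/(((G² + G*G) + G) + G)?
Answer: -26519/60 ≈ -441.98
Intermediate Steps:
P(G) = 1/(2*G + 2*G²) (P(G) = 1/(((G² + G²) + G) + G) = 1/((2*G² + G) + G) = 1/((G + 2*G²) + G) = 1/(2*G + 2*G²))
z = -4979/60 (z = -83 + (½)/(5*(1 + 5)) = -83 + (½)*(⅕)/6 = -83 + (½)*(⅕)*(⅙) = -83 + 1/60 = -4979/60 ≈ -82.983)
z + (-249 - 1*110) = -4979/60 + (-249 - 1*110) = -4979/60 + (-249 - 110) = -4979/60 - 359 = -26519/60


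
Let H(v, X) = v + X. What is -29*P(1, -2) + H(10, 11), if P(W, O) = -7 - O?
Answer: 166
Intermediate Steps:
H(v, X) = X + v
-29*P(1, -2) + H(10, 11) = -29*(-7 - 1*(-2)) + (11 + 10) = -29*(-7 + 2) + 21 = -29*(-5) + 21 = 145 + 21 = 166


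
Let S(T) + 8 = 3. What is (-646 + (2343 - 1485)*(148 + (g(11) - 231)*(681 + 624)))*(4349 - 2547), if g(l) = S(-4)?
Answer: -475945144604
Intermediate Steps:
S(T) = -5 (S(T) = -8 + 3 = -5)
g(l) = -5
(-646 + (2343 - 1485)*(148 + (g(11) - 231)*(681 + 624)))*(4349 - 2547) = (-646 + (2343 - 1485)*(148 + (-5 - 231)*(681 + 624)))*(4349 - 2547) = (-646 + 858*(148 - 236*1305))*1802 = (-646 + 858*(148 - 307980))*1802 = (-646 + 858*(-307832))*1802 = (-646 - 264119856)*1802 = -264120502*1802 = -475945144604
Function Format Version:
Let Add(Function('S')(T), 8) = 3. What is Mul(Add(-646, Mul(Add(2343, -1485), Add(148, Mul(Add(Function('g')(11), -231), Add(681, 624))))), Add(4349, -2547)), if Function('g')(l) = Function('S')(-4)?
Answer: -475945144604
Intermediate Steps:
Function('S')(T) = -5 (Function('S')(T) = Add(-8, 3) = -5)
Function('g')(l) = -5
Mul(Add(-646, Mul(Add(2343, -1485), Add(148, Mul(Add(Function('g')(11), -231), Add(681, 624))))), Add(4349, -2547)) = Mul(Add(-646, Mul(Add(2343, -1485), Add(148, Mul(Add(-5, -231), Add(681, 624))))), Add(4349, -2547)) = Mul(Add(-646, Mul(858, Add(148, Mul(-236, 1305)))), 1802) = Mul(Add(-646, Mul(858, Add(148, -307980))), 1802) = Mul(Add(-646, Mul(858, -307832)), 1802) = Mul(Add(-646, -264119856), 1802) = Mul(-264120502, 1802) = -475945144604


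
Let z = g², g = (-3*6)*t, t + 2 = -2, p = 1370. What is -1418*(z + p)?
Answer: -9293572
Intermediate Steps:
t = -4 (t = -2 - 2 = -4)
g = 72 (g = -3*6*(-4) = -18*(-4) = 72)
z = 5184 (z = 72² = 5184)
-1418*(z + p) = -1418*(5184 + 1370) = -1418*6554 = -9293572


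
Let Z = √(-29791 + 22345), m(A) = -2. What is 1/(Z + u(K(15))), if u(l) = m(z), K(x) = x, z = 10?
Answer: -1/3725 - I*√7446/7450 ≈ -0.00026846 - 0.011583*I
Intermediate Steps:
u(l) = -2
Z = I*√7446 (Z = √(-7446) = I*√7446 ≈ 86.29*I)
1/(Z + u(K(15))) = 1/(I*√7446 - 2) = 1/(-2 + I*√7446)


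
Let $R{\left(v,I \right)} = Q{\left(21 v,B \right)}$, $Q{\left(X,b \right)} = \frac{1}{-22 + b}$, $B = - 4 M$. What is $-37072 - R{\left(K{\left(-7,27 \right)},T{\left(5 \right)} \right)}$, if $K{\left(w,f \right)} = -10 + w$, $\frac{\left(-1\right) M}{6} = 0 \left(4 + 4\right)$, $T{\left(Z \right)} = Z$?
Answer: $- \frac{815583}{22} \approx -37072.0$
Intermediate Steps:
$M = 0$ ($M = - 6 \cdot 0 \left(4 + 4\right) = - 6 \cdot 0 \cdot 8 = \left(-6\right) 0 = 0$)
$B = 0$ ($B = \left(-4\right) 0 = 0$)
$R{\left(v,I \right)} = - \frac{1}{22}$ ($R{\left(v,I \right)} = \frac{1}{-22 + 0} = \frac{1}{-22} = - \frac{1}{22}$)
$-37072 - R{\left(K{\left(-7,27 \right)},T{\left(5 \right)} \right)} = -37072 - - \frac{1}{22} = -37072 + \frac{1}{22} = - \frac{815583}{22}$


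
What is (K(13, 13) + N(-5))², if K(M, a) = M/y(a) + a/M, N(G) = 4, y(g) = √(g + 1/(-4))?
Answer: 1951/51 + 260*√51/51 ≈ 74.662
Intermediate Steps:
y(g) = √(-¼ + g) (y(g) = √(g + 1*(-¼)) = √(g - ¼) = √(-¼ + g))
K(M, a) = a/M + 2*M/√(-1 + 4*a) (K(M, a) = M/((√(-1 + 4*a)/2)) + a/M = M*(2/√(-1 + 4*a)) + a/M = 2*M/√(-1 + 4*a) + a/M = a/M + 2*M/√(-1 + 4*a))
(K(13, 13) + N(-5))² = ((13/13 + 2*13/√(-1 + 4*13)) + 4)² = ((13*(1/13) + 2*13/√(-1 + 52)) + 4)² = ((1 + 2*13/√51) + 4)² = ((1 + 2*13*(√51/51)) + 4)² = ((1 + 26*√51/51) + 4)² = (5 + 26*√51/51)²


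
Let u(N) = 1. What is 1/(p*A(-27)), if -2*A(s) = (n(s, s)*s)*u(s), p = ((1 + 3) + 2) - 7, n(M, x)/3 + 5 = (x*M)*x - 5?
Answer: 2/1595133 ≈ 1.2538e-6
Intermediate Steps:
n(M, x) = -30 + 3*M*x² (n(M, x) = -15 + 3*((x*M)*x - 5) = -15 + 3*((M*x)*x - 5) = -15 + 3*(M*x² - 5) = -15 + 3*(-5 + M*x²) = -15 + (-15 + 3*M*x²) = -30 + 3*M*x²)
p = -1 (p = (4 + 2) - 7 = 6 - 7 = -1)
A(s) = -s*(-30 + 3*s³)/2 (A(s) = -(-30 + 3*s*s²)*s/2 = -(-30 + 3*s³)*s/2 = -s*(-30 + 3*s³)/2)
1/(p*A(-27)) = 1/(-3*(-27)*(10 - 1*(-27)³)/2) = 1/(-3*(-27)*(10 - 1*(-19683))/2) = 1/(-3*(-27)*(10 + 19683)/2) = 1/(-3*(-27)*19693/2) = 1/(-1*(-1595133/2)) = 1/(1595133/2) = 2/1595133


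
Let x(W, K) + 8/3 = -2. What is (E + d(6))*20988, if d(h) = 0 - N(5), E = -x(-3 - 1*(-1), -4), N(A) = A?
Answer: -6996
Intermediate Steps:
x(W, K) = -14/3 (x(W, K) = -8/3 - 2 = -14/3)
E = 14/3 (E = -1*(-14/3) = 14/3 ≈ 4.6667)
d(h) = -5 (d(h) = 0 - 1*5 = 0 - 5 = -5)
(E + d(6))*20988 = (14/3 - 5)*20988 = -1/3*20988 = -6996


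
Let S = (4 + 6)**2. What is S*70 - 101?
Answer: 6899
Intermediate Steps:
S = 100 (S = 10**2 = 100)
S*70 - 101 = 100*70 - 101 = 7000 - 101 = 6899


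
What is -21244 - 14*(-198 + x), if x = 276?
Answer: -22336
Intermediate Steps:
-21244 - 14*(-198 + x) = -21244 - 14*(-198 + 276) = -21244 - 14*78 = -21244 - 1*1092 = -21244 - 1092 = -22336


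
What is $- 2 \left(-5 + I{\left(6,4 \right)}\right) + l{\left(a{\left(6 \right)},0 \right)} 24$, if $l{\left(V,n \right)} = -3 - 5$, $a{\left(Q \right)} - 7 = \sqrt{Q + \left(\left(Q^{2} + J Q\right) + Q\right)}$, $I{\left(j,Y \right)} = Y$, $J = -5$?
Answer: $-190$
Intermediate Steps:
$a{\left(Q \right)} = 7 + \sqrt{Q^{2} - 3 Q}$ ($a{\left(Q \right)} = 7 + \sqrt{Q + \left(\left(Q^{2} - 5 Q\right) + Q\right)} = 7 + \sqrt{Q + \left(Q^{2} - 4 Q\right)} = 7 + \sqrt{Q^{2} - 3 Q}$)
$l{\left(V,n \right)} = -8$
$- 2 \left(-5 + I{\left(6,4 \right)}\right) + l{\left(a{\left(6 \right)},0 \right)} 24 = - 2 \left(-5 + 4\right) - 192 = \left(-2\right) \left(-1\right) - 192 = 2 - 192 = -190$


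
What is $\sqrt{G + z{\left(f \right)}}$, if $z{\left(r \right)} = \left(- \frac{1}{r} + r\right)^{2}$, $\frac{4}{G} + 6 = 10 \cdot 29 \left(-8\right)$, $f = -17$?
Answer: $\frac{\sqrt{112186810922}}{19771} \approx 16.941$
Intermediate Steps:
$G = - \frac{2}{1163}$ ($G = \frac{4}{-6 + 10 \cdot 29 \left(-8\right)} = \frac{4}{-6 + 290 \left(-8\right)} = \frac{4}{-6 - 2320} = \frac{4}{-2326} = 4 \left(- \frac{1}{2326}\right) = - \frac{2}{1163} \approx -0.0017197$)
$z{\left(r \right)} = \left(r - \frac{1}{r}\right)^{2}$
$\sqrt{G + z{\left(f \right)}} = \sqrt{- \frac{2}{1163} + \frac{\left(-1 + \left(-17\right)^{2}\right)^{2}}{289}} = \sqrt{- \frac{2}{1163} + \frac{\left(-1 + 289\right)^{2}}{289}} = \sqrt{- \frac{2}{1163} + \frac{288^{2}}{289}} = \sqrt{- \frac{2}{1163} + \frac{1}{289} \cdot 82944} = \sqrt{- \frac{2}{1163} + \frac{82944}{289}} = \sqrt{\frac{96463294}{336107}} = \frac{\sqrt{112186810922}}{19771}$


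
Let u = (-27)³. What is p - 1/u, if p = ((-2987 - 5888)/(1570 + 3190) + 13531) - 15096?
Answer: -29360244413/18738216 ≈ -1566.9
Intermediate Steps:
p = -1491655/952 (p = (-8875/4760 + 13531) - 15096 = (-8875*1/4760 + 13531) - 15096 = (-1775/952 + 13531) - 15096 = 12879737/952 - 15096 = -1491655/952 ≈ -1566.9)
u = -19683
p - 1/u = -1491655/952 - 1/(-19683) = -1491655/952 - 1*(-1/19683) = -1491655/952 + 1/19683 = -29360244413/18738216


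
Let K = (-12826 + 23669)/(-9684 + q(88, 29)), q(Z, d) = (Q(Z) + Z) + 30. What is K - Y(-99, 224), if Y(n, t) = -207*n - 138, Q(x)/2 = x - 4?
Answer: -191307133/9398 ≈ -20356.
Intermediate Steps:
Q(x) = -8 + 2*x (Q(x) = 2*(x - 4) = 2*(-4 + x) = -8 + 2*x)
Y(n, t) = -138 - 207*n
q(Z, d) = 22 + 3*Z (q(Z, d) = ((-8 + 2*Z) + Z) + 30 = (-8 + 3*Z) + 30 = 22 + 3*Z)
K = -10843/9398 (K = (-12826 + 23669)/(-9684 + (22 + 3*88)) = 10843/(-9684 + (22 + 264)) = 10843/(-9684 + 286) = 10843/(-9398) = 10843*(-1/9398) = -10843/9398 ≈ -1.1538)
K - Y(-99, 224) = -10843/9398 - (-138 - 207*(-99)) = -10843/9398 - (-138 + 20493) = -10843/9398 - 1*20355 = -10843/9398 - 20355 = -191307133/9398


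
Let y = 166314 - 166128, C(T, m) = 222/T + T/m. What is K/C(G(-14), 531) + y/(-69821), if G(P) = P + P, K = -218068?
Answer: 113188034769414/4142689393 ≈ 27322.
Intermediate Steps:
G(P) = 2*P
y = 186
K/C(G(-14), 531) + y/(-69821) = -218068/(222/((2*(-14))) + (2*(-14))/531) + 186/(-69821) = -218068/(222/(-28) - 28*1/531) + 186*(-1/69821) = -218068/(222*(-1/28) - 28/531) - 186/69821 = -218068/(-111/14 - 28/531) - 186/69821 = -218068/(-59333/7434) - 186/69821 = -218068*(-7434/59333) - 186/69821 = 1621117512/59333 - 186/69821 = 113188034769414/4142689393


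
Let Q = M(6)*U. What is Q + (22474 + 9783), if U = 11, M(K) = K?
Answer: 32323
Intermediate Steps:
Q = 66 (Q = 6*11 = 66)
Q + (22474 + 9783) = 66 + (22474 + 9783) = 66 + 32257 = 32323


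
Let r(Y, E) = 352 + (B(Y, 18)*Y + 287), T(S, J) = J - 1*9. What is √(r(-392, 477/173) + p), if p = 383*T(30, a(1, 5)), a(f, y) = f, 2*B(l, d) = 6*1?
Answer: I*√3601 ≈ 60.008*I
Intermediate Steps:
B(l, d) = 3 (B(l, d) = (6*1)/2 = (½)*6 = 3)
T(S, J) = -9 + J (T(S, J) = J - 9 = -9 + J)
r(Y, E) = 639 + 3*Y (r(Y, E) = 352 + (3*Y + 287) = 352 + (287 + 3*Y) = 639 + 3*Y)
p = -3064 (p = 383*(-9 + 1) = 383*(-8) = -3064)
√(r(-392, 477/173) + p) = √((639 + 3*(-392)) - 3064) = √((639 - 1176) - 3064) = √(-537 - 3064) = √(-3601) = I*√3601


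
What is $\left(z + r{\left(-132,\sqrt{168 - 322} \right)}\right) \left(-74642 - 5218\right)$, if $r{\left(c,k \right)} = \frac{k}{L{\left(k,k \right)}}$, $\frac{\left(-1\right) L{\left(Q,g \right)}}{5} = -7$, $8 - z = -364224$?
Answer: $-29087567520 - \frac{15972 i \sqrt{154}}{7} \approx -2.9088 \cdot 10^{10} - 28315.0 i$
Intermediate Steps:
$z = 364232$ ($z = 8 - -364224 = 8 + 364224 = 364232$)
$L{\left(Q,g \right)} = 35$ ($L{\left(Q,g \right)} = \left(-5\right) \left(-7\right) = 35$)
$r{\left(c,k \right)} = \frac{k}{35}$
$\left(z + r{\left(-132,\sqrt{168 - 322} \right)}\right) \left(-74642 - 5218\right) = \left(364232 + \frac{\sqrt{168 - 322}}{35}\right) \left(-74642 - 5218\right) = \left(364232 + \frac{\sqrt{-154}}{35}\right) \left(-79860\right) = \left(364232 + \frac{i \sqrt{154}}{35}\right) \left(-79860\right) = -29087567520 - \frac{15972 i \sqrt{154}}{7}$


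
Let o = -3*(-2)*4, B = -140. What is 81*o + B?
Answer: 1804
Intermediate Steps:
o = 24 (o = 6*4 = 24)
81*o + B = 81*24 - 140 = 1944 - 140 = 1804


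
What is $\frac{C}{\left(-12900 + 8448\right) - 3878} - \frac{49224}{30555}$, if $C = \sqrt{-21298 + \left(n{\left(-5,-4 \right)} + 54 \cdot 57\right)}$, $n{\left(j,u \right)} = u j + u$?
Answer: $- \frac{2344}{1455} - \frac{i \sqrt{4551}}{4165} \approx -1.611 - 0.016197 i$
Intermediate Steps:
$n{\left(j,u \right)} = u + j u$ ($n{\left(j,u \right)} = j u + u = u + j u$)
$C = 2 i \sqrt{4551}$ ($C = \sqrt{-21298 + \left(- 4 \left(1 - 5\right) + 54 \cdot 57\right)} = \sqrt{-21298 + \left(\left(-4\right) \left(-4\right) + 3078\right)} = \sqrt{-21298 + \left(16 + 3078\right)} = \sqrt{-21298 + 3094} = \sqrt{-18204} = 2 i \sqrt{4551} \approx 134.92 i$)
$\frac{C}{\left(-12900 + 8448\right) - 3878} - \frac{49224}{30555} = \frac{2 i \sqrt{4551}}{\left(-12900 + 8448\right) - 3878} - \frac{49224}{30555} = \frac{2 i \sqrt{4551}}{-4452 - 3878} - \frac{2344}{1455} = \frac{2 i \sqrt{4551}}{-8330} - \frac{2344}{1455} = 2 i \sqrt{4551} \left(- \frac{1}{8330}\right) - \frac{2344}{1455} = - \frac{i \sqrt{4551}}{4165} - \frac{2344}{1455} = - \frac{2344}{1455} - \frac{i \sqrt{4551}}{4165}$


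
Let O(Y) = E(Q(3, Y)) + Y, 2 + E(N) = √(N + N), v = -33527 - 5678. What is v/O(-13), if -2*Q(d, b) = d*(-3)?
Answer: 39205/12 ≈ 3267.1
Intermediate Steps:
v = -39205
Q(d, b) = 3*d/2 (Q(d, b) = -d*(-3)/2 = -(-3)*d/2 = 3*d/2)
E(N) = -2 + √2*√N (E(N) = -2 + √(N + N) = -2 + √(2*N) = -2 + √2*√N)
O(Y) = 1 + Y (O(Y) = (-2 + √2*√((3/2)*3)) + Y = (-2 + √2*√(9/2)) + Y = (-2 + √2*(3*√2/2)) + Y = (-2 + 3) + Y = 1 + Y)
v/O(-13) = -39205/(1 - 13) = -39205/(-12) = -39205*(-1/12) = 39205/12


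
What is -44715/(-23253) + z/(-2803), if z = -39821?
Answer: 350431286/21726053 ≈ 16.130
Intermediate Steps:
-44715/(-23253) + z/(-2803) = -44715/(-23253) - 39821/(-2803) = -44715*(-1/23253) - 39821*(-1/2803) = 14905/7751 + 39821/2803 = 350431286/21726053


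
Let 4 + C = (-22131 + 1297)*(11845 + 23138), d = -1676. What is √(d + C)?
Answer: I*√728837502 ≈ 26997.0*I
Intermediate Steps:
C = -728835826 (C = -4 + (-22131 + 1297)*(11845 + 23138) = -4 - 20834*34983 = -4 - 728835822 = -728835826)
√(d + C) = √(-1676 - 728835826) = √(-728837502) = I*√728837502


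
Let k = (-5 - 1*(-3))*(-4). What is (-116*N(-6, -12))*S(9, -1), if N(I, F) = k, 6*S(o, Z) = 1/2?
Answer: -232/3 ≈ -77.333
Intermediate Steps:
S(o, Z) = 1/12 (S(o, Z) = (⅙)/2 = (⅙)*(½) = 1/12)
k = 8 (k = (-5 + 3)*(-4) = -2*(-4) = 8)
N(I, F) = 8
(-116*N(-6, -12))*S(9, -1) = -116*8*(1/12) = -928*1/12 = -232/3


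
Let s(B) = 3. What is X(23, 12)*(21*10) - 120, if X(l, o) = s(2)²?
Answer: 1770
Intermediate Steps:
X(l, o) = 9 (X(l, o) = 3² = 9)
X(23, 12)*(21*10) - 120 = 9*(21*10) - 120 = 9*210 - 120 = 1890 - 120 = 1770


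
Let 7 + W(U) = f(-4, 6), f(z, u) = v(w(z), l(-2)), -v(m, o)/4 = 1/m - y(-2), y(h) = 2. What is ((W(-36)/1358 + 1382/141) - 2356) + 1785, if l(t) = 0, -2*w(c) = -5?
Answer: -537286333/957390 ≈ -561.20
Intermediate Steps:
w(c) = 5/2 (w(c) = -½*(-5) = 5/2)
v(m, o) = 8 - 4/m (v(m, o) = -4*(1/m - 1*2) = -4*(1/m - 2) = -4*(-2 + 1/m) = 8 - 4/m)
f(z, u) = 32/5 (f(z, u) = 8 - 4/5/2 = 8 - 4*⅖ = 8 - 8/5 = 32/5)
W(U) = -⅗ (W(U) = -7 + 32/5 = -⅗)
((W(-36)/1358 + 1382/141) - 2356) + 1785 = ((-⅗/1358 + 1382/141) - 2356) + 1785 = ((-⅗*1/1358 + 1382*(1/141)) - 2356) + 1785 = ((-3/6790 + 1382/141) - 2356) + 1785 = (9383357/957390 - 2356) + 1785 = -2246227483/957390 + 1785 = -537286333/957390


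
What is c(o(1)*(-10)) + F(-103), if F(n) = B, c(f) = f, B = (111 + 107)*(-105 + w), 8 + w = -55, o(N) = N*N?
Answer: -36634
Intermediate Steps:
o(N) = N²
w = -63 (w = -8 - 55 = -63)
B = -36624 (B = (111 + 107)*(-105 - 63) = 218*(-168) = -36624)
F(n) = -36624
c(o(1)*(-10)) + F(-103) = 1²*(-10) - 36624 = 1*(-10) - 36624 = -10 - 36624 = -36634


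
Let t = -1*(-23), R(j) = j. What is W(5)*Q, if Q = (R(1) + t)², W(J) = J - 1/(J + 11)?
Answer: 2844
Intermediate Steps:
t = 23
W(J) = J - 1/(11 + J)
Q = 576 (Q = (1 + 23)² = 24² = 576)
W(5)*Q = ((-1 + 5² + 11*5)/(11 + 5))*576 = ((-1 + 25 + 55)/16)*576 = ((1/16)*79)*576 = (79/16)*576 = 2844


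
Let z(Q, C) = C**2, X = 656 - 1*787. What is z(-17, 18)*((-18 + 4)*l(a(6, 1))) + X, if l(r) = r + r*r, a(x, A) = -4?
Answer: -54563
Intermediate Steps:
X = -131 (X = 656 - 787 = -131)
l(r) = r + r**2
z(-17, 18)*((-18 + 4)*l(a(6, 1))) + X = 18**2*((-18 + 4)*(-4*(1 - 4))) - 131 = 324*(-(-56)*(-3)) - 131 = 324*(-14*12) - 131 = 324*(-168) - 131 = -54432 - 131 = -54563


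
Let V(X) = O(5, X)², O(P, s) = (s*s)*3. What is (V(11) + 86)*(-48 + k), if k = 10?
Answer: -5010490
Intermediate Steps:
O(P, s) = 3*s² (O(P, s) = s²*3 = 3*s²)
V(X) = 9*X⁴ (V(X) = (3*X²)² = 9*X⁴)
(V(11) + 86)*(-48 + k) = (9*11⁴ + 86)*(-48 + 10) = (9*14641 + 86)*(-38) = (131769 + 86)*(-38) = 131855*(-38) = -5010490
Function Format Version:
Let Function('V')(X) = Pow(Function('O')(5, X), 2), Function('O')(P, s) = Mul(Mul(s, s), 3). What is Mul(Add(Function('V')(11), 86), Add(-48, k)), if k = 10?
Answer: -5010490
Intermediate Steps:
Function('O')(P, s) = Mul(3, Pow(s, 2)) (Function('O')(P, s) = Mul(Pow(s, 2), 3) = Mul(3, Pow(s, 2)))
Function('V')(X) = Mul(9, Pow(X, 4)) (Function('V')(X) = Pow(Mul(3, Pow(X, 2)), 2) = Mul(9, Pow(X, 4)))
Mul(Add(Function('V')(11), 86), Add(-48, k)) = Mul(Add(Mul(9, Pow(11, 4)), 86), Add(-48, 10)) = Mul(Add(Mul(9, 14641), 86), -38) = Mul(Add(131769, 86), -38) = Mul(131855, -38) = -5010490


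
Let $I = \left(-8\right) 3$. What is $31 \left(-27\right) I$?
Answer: $20088$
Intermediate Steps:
$I = -24$
$31 \left(-27\right) I = 31 \left(-27\right) \left(-24\right) = \left(-837\right) \left(-24\right) = 20088$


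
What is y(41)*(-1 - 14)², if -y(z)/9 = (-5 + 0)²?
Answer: -50625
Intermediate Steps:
y(z) = -225 (y(z) = -9*(-5 + 0)² = -9*(-5)² = -9*25 = -225)
y(41)*(-1 - 14)² = -225*(-1 - 14)² = -225*(-15)² = -225*225 = -50625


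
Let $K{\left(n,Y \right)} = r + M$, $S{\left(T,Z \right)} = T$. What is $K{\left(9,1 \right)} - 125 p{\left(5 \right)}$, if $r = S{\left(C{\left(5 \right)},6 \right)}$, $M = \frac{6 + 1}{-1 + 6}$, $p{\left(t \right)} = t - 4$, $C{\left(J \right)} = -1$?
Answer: $- \frac{623}{5} \approx -124.6$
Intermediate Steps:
$p{\left(t \right)} = -4 + t$ ($p{\left(t \right)} = t - 4 = -4 + t$)
$M = \frac{7}{5} \approx 1.4$
$r = -1$
$K{\left(n,Y \right)} = \frac{2}{5}$ ($K{\left(n,Y \right)} = -1 + \frac{7}{5} = \frac{2}{5}$)
$K{\left(9,1 \right)} - 125 p{\left(5 \right)} = \frac{2}{5} - 125 \left(-4 + 5\right) = \frac{2}{5} - 125 = - \frac{623}{5}$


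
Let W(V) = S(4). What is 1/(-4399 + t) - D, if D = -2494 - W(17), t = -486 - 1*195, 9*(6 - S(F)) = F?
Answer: 114279671/45720 ≈ 2499.6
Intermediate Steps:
S(F) = 6 - F/9
W(V) = 50/9 (W(V) = 6 - ⅑*4 = 6 - 4/9 = 50/9)
t = -681 (t = -486 - 195 = -681)
D = -22496/9 (D = -2494 - 1*50/9 = -2494 - 50/9 = -22496/9 ≈ -2499.6)
1/(-4399 + t) - D = 1/(-4399 - 681) - 1*(-22496/9) = 1/(-5080) + 22496/9 = -1/5080 + 22496/9 = 114279671/45720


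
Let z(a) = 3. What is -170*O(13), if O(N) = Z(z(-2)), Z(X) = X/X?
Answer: -170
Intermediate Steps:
Z(X) = 1
O(N) = 1
-170*O(13) = -170*1 = -170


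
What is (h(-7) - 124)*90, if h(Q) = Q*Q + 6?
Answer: -6210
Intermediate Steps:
h(Q) = 6 + Q² (h(Q) = Q² + 6 = 6 + Q²)
(h(-7) - 124)*90 = ((6 + (-7)²) - 124)*90 = ((6 + 49) - 124)*90 = (55 - 124)*90 = -69*90 = -6210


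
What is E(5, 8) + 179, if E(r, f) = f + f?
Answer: 195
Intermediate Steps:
E(r, f) = 2*f
E(5, 8) + 179 = 2*8 + 179 = 16 + 179 = 195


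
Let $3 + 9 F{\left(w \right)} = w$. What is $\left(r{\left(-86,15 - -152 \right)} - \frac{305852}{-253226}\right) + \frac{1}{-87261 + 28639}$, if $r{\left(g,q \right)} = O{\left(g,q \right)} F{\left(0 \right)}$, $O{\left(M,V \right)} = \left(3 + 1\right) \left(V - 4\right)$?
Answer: $- \frac{4812450246395}{22266921858} \approx -216.13$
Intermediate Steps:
$F{\left(w \right)} = - \frac{1}{3} + \frac{w}{9}$
$O{\left(M,V \right)} = -16 + 4 V$ ($O{\left(M,V \right)} = 4 \left(-4 + V\right) = -16 + 4 V$)
$r{\left(g,q \right)} = \frac{16}{3} - \frac{4 q}{3}$ ($r{\left(g,q \right)} = \left(-16 + 4 q\right) \left(- \frac{1}{3} + \frac{1}{9} \cdot 0\right) = \left(-16 + 4 q\right) \left(- \frac{1}{3} + 0\right) = \left(-16 + 4 q\right) \left(- \frac{1}{3}\right) = \frac{16}{3} - \frac{4 q}{3}$)
$\left(r{\left(-86,15 - -152 \right)} - \frac{305852}{-253226}\right) + \frac{1}{-87261 + 28639} = \left(\left(\frac{16}{3} - \frac{4 \left(15 - -152\right)}{3}\right) - \frac{305852}{-253226}\right) + \frac{1}{-87261 + 28639} = \left(\left(\frac{16}{3} - \frac{4 \left(15 + 152\right)}{3}\right) - - \frac{152926}{126613}\right) + \frac{1}{-58622} = \left(\left(\frac{16}{3} - \frac{668}{3}\right) + \frac{152926}{126613}\right) - \frac{1}{58622} = \left(- \frac{652}{3} + \frac{152926}{126613}\right) - \frac{1}{58622} = - \frac{82092898}{379839} - \frac{1}{58622} = - \frac{4812450246395}{22266921858}$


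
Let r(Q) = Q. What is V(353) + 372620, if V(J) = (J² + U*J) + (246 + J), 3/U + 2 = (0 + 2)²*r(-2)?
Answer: 4977221/10 ≈ 4.9772e+5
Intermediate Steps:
U = -3/10 (U = 3/(-2 + (0 + 2)²*(-2)) = 3/(-2 + 2²*(-2)) = 3/(-2 + 4*(-2)) = 3/(-2 - 8) = 3/(-10) = 3*(-⅒) = -3/10 ≈ -0.30000)
V(J) = 246 + J² + 7*J/10 (V(J) = (J² - 3*J/10) + (246 + J) = 246 + J² + 7*J/10)
V(353) + 372620 = (246 + 353² + (7/10)*353) + 372620 = (246 + 124609 + 2471/10) + 372620 = 1251021/10 + 372620 = 4977221/10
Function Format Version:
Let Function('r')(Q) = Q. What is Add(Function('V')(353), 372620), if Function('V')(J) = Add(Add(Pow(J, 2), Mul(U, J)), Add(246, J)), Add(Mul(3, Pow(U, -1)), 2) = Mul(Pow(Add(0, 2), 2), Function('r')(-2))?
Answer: Rational(4977221, 10) ≈ 4.9772e+5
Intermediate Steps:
U = Rational(-3, 10) (U = Mul(3, Pow(Add(-2, Mul(Pow(Add(0, 2), 2), -2)), -1)) = Mul(3, Pow(Add(-2, Mul(Pow(2, 2), -2)), -1)) = Mul(3, Pow(Add(-2, Mul(4, -2)), -1)) = Mul(3, Pow(Add(-2, -8), -1)) = Mul(3, Pow(-10, -1)) = Mul(3, Rational(-1, 10)) = Rational(-3, 10) ≈ -0.30000)
Function('V')(J) = Add(246, Pow(J, 2), Mul(Rational(7, 10), J)) (Function('V')(J) = Add(Add(Pow(J, 2), Mul(Rational(-3, 10), J)), Add(246, J)) = Add(246, Pow(J, 2), Mul(Rational(7, 10), J)))
Add(Function('V')(353), 372620) = Add(Add(246, Pow(353, 2), Mul(Rational(7, 10), 353)), 372620) = Add(Add(246, 124609, Rational(2471, 10)), 372620) = Add(Rational(1251021, 10), 372620) = Rational(4977221, 10)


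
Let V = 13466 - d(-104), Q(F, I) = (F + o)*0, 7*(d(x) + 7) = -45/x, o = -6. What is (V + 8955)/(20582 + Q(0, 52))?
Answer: 16327539/14983696 ≈ 1.0897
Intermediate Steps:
d(x) = -7 - 45/(7*x) (d(x) = -7 + (-45/x)/7 = -7 - 45/(7*x))
Q(F, I) = 0 (Q(F, I) = (F - 6)*0 = (-6 + F)*0 = 0)
V = 9808299/728 (V = 13466 - (-7 - 45/7/(-104)) = 13466 - (-7 - 45/7*(-1/104)) = 13466 - (-7 + 45/728) = 13466 - 1*(-5051/728) = 13466 + 5051/728 = 9808299/728 ≈ 13473.)
(V + 8955)/(20582 + Q(0, 52)) = (9808299/728 + 8955)/(20582 + 0) = (16327539/728)/20582 = (16327539/728)*(1/20582) = 16327539/14983696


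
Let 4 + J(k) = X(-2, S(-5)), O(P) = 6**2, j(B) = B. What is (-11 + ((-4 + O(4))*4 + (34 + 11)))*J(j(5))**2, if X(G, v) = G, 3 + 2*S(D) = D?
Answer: 5832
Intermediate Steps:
S(D) = -3/2 + D/2
O(P) = 36
J(k) = -6 (J(k) = -4 - 2 = -6)
(-11 + ((-4 + O(4))*4 + (34 + 11)))*J(j(5))**2 = (-11 + ((-4 + 36)*4 + (34 + 11)))*(-6)**2 = (-11 + (32*4 + 45))*36 = (-11 + (128 + 45))*36 = (-11 + 173)*36 = 162*36 = 5832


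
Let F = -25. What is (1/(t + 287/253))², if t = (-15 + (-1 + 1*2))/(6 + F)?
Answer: 23107249/80910025 ≈ 0.28559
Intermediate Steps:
t = 14/19 (t = (-15 + (-1 + 1*2))/(6 - 25) = (-15 + (-1 + 2))/(-19) = (-15 + 1)*(-1/19) = -14*(-1/19) = 14/19 ≈ 0.73684)
(1/(t + 287/253))² = (1/(14/19 + 287/253))² = (1/(8995/4807))² = (4807/8995)² = 23107249/80910025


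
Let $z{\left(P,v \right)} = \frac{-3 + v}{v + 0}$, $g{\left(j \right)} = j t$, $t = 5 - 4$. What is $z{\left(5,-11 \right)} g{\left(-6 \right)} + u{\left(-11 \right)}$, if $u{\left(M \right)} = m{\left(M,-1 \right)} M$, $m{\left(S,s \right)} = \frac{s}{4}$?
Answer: $- \frac{215}{44} \approx -4.8864$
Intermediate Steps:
$m{\left(S,s \right)} = \frac{s}{4}$ ($m{\left(S,s \right)} = s \frac{1}{4} = \frac{s}{4}$)
$t = 1$
$g{\left(j \right)} = j$ ($g{\left(j \right)} = j 1 = j$)
$z{\left(P,v \right)} = \frac{-3 + v}{v}$
$u{\left(M \right)} = - \frac{M}{4}$ ($u{\left(M \right)} = \frac{1}{4} \left(-1\right) M = - \frac{M}{4}$)
$z{\left(5,-11 \right)} g{\left(-6 \right)} + u{\left(-11 \right)} = \frac{-3 - 11}{-11} \left(-6\right) - - \frac{11}{4} = \left(- \frac{1}{11}\right) \left(-14\right) \left(-6\right) + \frac{11}{4} = \frac{14}{11} \left(-6\right) + \frac{11}{4} = - \frac{84}{11} + \frac{11}{4} = - \frac{215}{44}$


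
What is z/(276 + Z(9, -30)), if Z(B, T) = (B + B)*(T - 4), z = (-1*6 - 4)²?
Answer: -25/84 ≈ -0.29762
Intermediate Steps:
z = 100 (z = (-6 - 4)² = (-10)² = 100)
Z(B, T) = 2*B*(-4 + T) (Z(B, T) = (2*B)*(-4 + T) = 2*B*(-4 + T))
z/(276 + Z(9, -30)) = 100/(276 + 2*9*(-4 - 30)) = 100/(276 + 2*9*(-34)) = 100/(276 - 612) = 100/(-336) = -1/336*100 = -25/84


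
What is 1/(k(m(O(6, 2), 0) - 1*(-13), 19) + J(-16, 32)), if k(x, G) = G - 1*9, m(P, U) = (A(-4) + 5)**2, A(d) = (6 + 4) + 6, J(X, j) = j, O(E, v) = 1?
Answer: 1/42 ≈ 0.023810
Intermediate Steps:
A(d) = 16 (A(d) = 10 + 6 = 16)
m(P, U) = 441 (m(P, U) = (16 + 5)**2 = 21**2 = 441)
k(x, G) = -9 + G (k(x, G) = G - 9 = -9 + G)
1/(k(m(O(6, 2), 0) - 1*(-13), 19) + J(-16, 32)) = 1/((-9 + 19) + 32) = 1/(10 + 32) = 1/42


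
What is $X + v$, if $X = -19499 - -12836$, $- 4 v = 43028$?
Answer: $-17420$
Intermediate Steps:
$v = -10757$ ($v = \left(- \frac{1}{4}\right) 43028 = -10757$)
$X = -6663$ ($X = -19499 + 12836 = -6663$)
$X + v = -6663 - 10757 = -17420$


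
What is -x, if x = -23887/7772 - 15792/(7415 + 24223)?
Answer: 146412055/40981756 ≈ 3.5726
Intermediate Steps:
x = -146412055/40981756 (x = -23887*1/7772 - 15792/31638 = -23887/7772 - 15792*1/31638 = -23887/7772 - 2632/5273 = -146412055/40981756 ≈ -3.5726)
-x = -1*(-146412055/40981756) = 146412055/40981756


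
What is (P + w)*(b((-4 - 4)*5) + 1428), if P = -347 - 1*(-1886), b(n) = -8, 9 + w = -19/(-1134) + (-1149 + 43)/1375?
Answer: 338588267782/155925 ≈ 2.1715e+6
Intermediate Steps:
w = -15261329/1559250 (w = -9 + (-19/(-1134) + (-1149 + 43)/1375) = -9 + (-19*(-1/1134) - 1106*1/1375) = -9 + (19/1134 - 1106/1375) = -9 - 1228079/1559250 = -15261329/1559250 ≈ -9.7876)
P = 1539 (P = -347 + 1886 = 1539)
(P + w)*(b((-4 - 4)*5) + 1428) = (1539 - 15261329/1559250)*(-8 + 1428) = (2384424421/1559250)*1420 = 338588267782/155925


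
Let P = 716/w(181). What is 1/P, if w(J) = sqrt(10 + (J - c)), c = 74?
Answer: 3*sqrt(13)/716 ≈ 0.015107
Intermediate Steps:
w(J) = sqrt(-64 + J) (w(J) = sqrt(10 + (J - 1*74)) = sqrt(10 + (J - 74)) = sqrt(10 + (-74 + J)) = sqrt(-64 + J))
P = 716*sqrt(13)/39 (P = 716/(sqrt(-64 + 181)) = 716/(sqrt(117)) = 716/((3*sqrt(13))) = 716*(sqrt(13)/39) = 716*sqrt(13)/39 ≈ 66.194)
1/P = 1/(716*sqrt(13)/39) = 3*sqrt(13)/716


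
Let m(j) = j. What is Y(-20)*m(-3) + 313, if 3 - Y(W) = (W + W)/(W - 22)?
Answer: 2148/7 ≈ 306.86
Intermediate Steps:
Y(W) = 3 - 2*W/(-22 + W) (Y(W) = 3 - (W + W)/(W - 22) = 3 - 2*W/(-22 + W))
Y(-20)*m(-3) + 313 = ((-66 - 20)/(-22 - 20))*(-3) + 313 = (-86/(-42))*(-3) + 313 = -1/42*(-86)*(-3) + 313 = (43/21)*(-3) + 313 = -43/7 + 313 = 2148/7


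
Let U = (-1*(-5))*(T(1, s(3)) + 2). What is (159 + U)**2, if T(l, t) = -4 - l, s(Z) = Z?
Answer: 20736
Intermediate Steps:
U = -15 (U = (-1*(-5))*((-4 - 1*1) + 2) = 5*((-4 - 1) + 2) = 5*(-5 + 2) = 5*(-3) = -15)
(159 + U)**2 = (159 - 15)**2 = 144**2 = 20736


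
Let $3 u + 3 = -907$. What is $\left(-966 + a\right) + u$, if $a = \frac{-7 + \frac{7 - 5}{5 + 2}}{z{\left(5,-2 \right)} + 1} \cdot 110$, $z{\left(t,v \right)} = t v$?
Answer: $- \frac{74798}{63} \approx -1187.3$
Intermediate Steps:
$u = - \frac{910}{3}$ ($u = -1 + \frac{1}{3} \left(-907\right) = -1 - \frac{907}{3} = - \frac{910}{3} \approx -303.33$)
$a = \frac{5170}{63}$ ($a = \frac{-7 + \frac{7 - 5}{5 + 2}}{5 \left(-2\right) + 1} \cdot 110 = \frac{-7 + \frac{2}{7}}{-10 + 1} \cdot 110 = \frac{-7 + 2 \cdot \frac{1}{7}}{-9} \cdot 110 = \left(-7 + \frac{2}{7}\right) \left(- \frac{1}{9}\right) 110 = \left(- \frac{47}{7}\right) \left(- \frac{1}{9}\right) 110 = \frac{47}{63} \cdot 110 = \frac{5170}{63} \approx 82.063$)
$\left(-966 + a\right) + u = \left(-966 + \frac{5170}{63}\right) - \frac{910}{3} = - \frac{55688}{63} - \frac{910}{3} = - \frac{74798}{63}$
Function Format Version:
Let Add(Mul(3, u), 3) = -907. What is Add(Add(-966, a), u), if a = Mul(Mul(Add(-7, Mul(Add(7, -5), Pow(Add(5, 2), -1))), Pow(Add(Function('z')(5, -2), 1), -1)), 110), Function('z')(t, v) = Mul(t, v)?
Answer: Rational(-74798, 63) ≈ -1187.3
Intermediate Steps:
u = Rational(-910, 3) (u = Add(-1, Mul(Rational(1, 3), -907)) = Add(-1, Rational(-907, 3)) = Rational(-910, 3) ≈ -303.33)
a = Rational(5170, 63) (a = Mul(Mul(Add(-7, Mul(Add(7, -5), Pow(Add(5, 2), -1))), Pow(Add(Mul(5, -2), 1), -1)), 110) = Mul(Mul(Add(-7, Mul(2, Pow(7, -1))), Pow(Add(-10, 1), -1)), 110) = Mul(Mul(Add(-7, Mul(2, Rational(1, 7))), Pow(-9, -1)), 110) = Mul(Mul(Add(-7, Rational(2, 7)), Rational(-1, 9)), 110) = Mul(Mul(Rational(-47, 7), Rational(-1, 9)), 110) = Mul(Rational(47, 63), 110) = Rational(5170, 63) ≈ 82.063)
Add(Add(-966, a), u) = Add(Add(-966, Rational(5170, 63)), Rational(-910, 3)) = Add(Rational(-55688, 63), Rational(-910, 3)) = Rational(-74798, 63)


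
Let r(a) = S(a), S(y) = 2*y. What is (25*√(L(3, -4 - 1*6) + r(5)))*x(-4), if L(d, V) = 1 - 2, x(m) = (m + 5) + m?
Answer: -225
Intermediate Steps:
x(m) = 5 + 2*m (x(m) = (5 + m) + m = 5 + 2*m)
r(a) = 2*a
L(d, V) = -1
(25*√(L(3, -4 - 1*6) + r(5)))*x(-4) = (25*√(-1 + 2*5))*(5 + 2*(-4)) = (25*√(-1 + 10))*(5 - 8) = (25*√9)*(-3) = (25*3)*(-3) = 75*(-3) = -225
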